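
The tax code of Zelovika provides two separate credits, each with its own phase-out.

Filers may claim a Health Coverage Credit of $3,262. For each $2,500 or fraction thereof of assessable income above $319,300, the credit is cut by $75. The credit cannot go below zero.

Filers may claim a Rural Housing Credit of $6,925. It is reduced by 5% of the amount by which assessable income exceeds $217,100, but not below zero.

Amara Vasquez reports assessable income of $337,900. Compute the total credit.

$3,547

Health Coverage Credit: income exceeds $319,300 by $18,600, which is 8 full-or-partial $2,500 increments; reduction = 8 × $75 = $600, leaving $2,662.
Rural Housing Credit: 5% of the $120,800 excess over $217,100 is $6,040; credit = $6,925 − $6,040 = $885.
Total: $2,662 + $885 = $3,547.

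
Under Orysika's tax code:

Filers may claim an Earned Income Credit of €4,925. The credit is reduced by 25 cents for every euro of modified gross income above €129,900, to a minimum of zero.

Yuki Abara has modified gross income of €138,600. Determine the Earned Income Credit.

Earned Income Credit: 25% of the €8,700 excess over €129,900 is €2,175; credit = €4,925 − €2,175 = €2,750.

€2,750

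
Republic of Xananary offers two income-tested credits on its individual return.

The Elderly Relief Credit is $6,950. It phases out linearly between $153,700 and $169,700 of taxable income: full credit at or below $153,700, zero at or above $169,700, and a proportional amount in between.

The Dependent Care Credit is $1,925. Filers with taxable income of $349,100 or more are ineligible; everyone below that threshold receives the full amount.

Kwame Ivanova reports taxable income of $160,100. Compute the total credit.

Elderly Relief Credit: $160,100 is $6,400 into a $16,000 phase-out range, leaving 9,600/16,000 of the credit: $6,950 × 9,600/16,000 = $4,170.
Dependent Care Credit: $160,100 is below the $349,100 cutoff, so the full $1,925 applies.
Total: $4,170 + $1,925 = $6,095.

$6,095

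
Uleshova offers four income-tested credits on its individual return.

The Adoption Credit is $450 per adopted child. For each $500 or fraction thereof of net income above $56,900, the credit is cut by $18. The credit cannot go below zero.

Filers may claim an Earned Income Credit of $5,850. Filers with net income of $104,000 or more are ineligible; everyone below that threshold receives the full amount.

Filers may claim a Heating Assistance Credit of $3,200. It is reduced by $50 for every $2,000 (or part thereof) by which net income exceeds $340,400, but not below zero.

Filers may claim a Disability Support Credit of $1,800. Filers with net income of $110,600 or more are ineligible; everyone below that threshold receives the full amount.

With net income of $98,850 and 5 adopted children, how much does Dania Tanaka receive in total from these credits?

$11,588

Adoption Credit: base = 5 × $450 = $2,250. income exceeds $56,900 by $41,950, which is 84 full-or-partial $500 increments; reduction = 84 × $18 = $1,512, leaving $738.
Earned Income Credit: $98,850 is below the $104,000 cutoff, so the full $5,850 applies.
Heating Assistance Credit: $98,850 is at or below the $340,400 threshold, so the full $3,200 applies.
Disability Support Credit: $98,850 is below the $110,600 cutoff, so the full $1,800 applies.
Total: $738 + $5,850 + $3,200 + $1,800 = $11,588.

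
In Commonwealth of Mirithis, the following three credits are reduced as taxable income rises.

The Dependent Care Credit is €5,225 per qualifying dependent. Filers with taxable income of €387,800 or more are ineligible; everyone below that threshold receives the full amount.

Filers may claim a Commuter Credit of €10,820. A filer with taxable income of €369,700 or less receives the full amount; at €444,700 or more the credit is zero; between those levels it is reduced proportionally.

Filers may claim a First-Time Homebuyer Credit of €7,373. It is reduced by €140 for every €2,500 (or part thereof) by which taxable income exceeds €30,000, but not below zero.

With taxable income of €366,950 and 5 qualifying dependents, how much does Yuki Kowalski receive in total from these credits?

Dependent Care Credit: base = 5 × €5,225 = €26,125. €366,950 is below the €387,800 cutoff, so the full €26,125 applies.
Commuter Credit: €366,950 is at or below the €369,700 threshold, so the full €10,820 applies.
First-Time Homebuyer Credit: income exceeds €30,000 by €336,950 → 135 increments × €140 = €18,900 ≥ base, so the credit is €0.
Total: €26,125 + €10,820 + €0 = €36,945.

€36,945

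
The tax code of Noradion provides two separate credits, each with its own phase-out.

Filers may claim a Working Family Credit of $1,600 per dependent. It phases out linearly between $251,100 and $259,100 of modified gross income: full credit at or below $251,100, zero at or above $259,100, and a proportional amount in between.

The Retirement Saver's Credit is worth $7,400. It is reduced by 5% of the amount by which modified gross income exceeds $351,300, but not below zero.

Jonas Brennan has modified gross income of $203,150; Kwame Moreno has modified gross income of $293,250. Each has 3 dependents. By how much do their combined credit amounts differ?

$4,800

Jonas ($203,150): Working Family Credit: base = 3 × $1,600 = $4,800. $203,150 is at or below the $251,100 threshold, so the full $4,800 applies. Retirement Saver's Credit: $203,150 is at or below the $351,300 threshold, so the full $7,400 applies. total $4,800 + $7,400 = $12,200
Kwame ($293,250): Working Family Credit: base = 3 × $1,600 = $4,800. $293,250 is at or above $259,100, so the credit is $0. Retirement Saver's Credit: $293,250 is at or below the $351,300 threshold, so the full $7,400 applies. total $0 + $7,400 = $7,400
Difference: |$12,200 − $7,400| = $4,800.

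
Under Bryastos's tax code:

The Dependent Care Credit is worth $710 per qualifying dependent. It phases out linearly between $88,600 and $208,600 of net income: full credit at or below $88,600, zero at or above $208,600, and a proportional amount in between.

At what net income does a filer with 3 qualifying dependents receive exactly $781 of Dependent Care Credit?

$164,600

Full credit = 3 × $710 = $2,130.
$781 is 781/2,130 of the full $2,130, so 1,349/2,130 of the $120,000 range has been used: income = $88,600 + $120,000 × 1,349/2,130 = $164,600.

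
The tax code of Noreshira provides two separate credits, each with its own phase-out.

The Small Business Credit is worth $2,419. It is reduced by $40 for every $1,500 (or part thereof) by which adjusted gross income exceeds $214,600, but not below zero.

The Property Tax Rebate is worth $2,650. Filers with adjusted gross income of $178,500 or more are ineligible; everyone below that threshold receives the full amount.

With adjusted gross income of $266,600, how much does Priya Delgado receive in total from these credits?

$1,019

Small Business Credit: income exceeds $214,600 by $52,000, which is 35 full-or-partial $1,500 increments; reduction = 35 × $40 = $1,400, leaving $1,019.
Property Tax Rebate: $266,600 meets or exceeds the $178,500 cutoff, so the credit is $0.
Total: $1,019 + $0 = $1,019.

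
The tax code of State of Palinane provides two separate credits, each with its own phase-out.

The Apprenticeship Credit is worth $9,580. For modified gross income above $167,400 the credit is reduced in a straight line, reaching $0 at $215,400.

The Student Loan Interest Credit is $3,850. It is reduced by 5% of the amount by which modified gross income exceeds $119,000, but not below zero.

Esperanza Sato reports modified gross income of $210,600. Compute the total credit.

$958

Apprenticeship Credit: $210,600 is $43,200 into a $48,000 phase-out range, leaving 4,800/48,000 of the credit: $9,580 × 4,800/48,000 = $958.
Student Loan Interest Credit: 5% of the $91,600 excess over $119,000 is $4,580 ≥ base, so the credit is $0.
Total: $958 + $0 = $958.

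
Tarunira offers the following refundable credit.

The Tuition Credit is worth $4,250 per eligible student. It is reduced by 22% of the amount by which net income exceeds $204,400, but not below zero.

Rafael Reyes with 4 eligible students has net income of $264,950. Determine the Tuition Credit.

$3,679

Tuition Credit: base = 4 × $4,250 = $17,000. 22% of the $60,550 excess over $204,400 is $13,321; credit = $17,000 − $13,321 = $3,679.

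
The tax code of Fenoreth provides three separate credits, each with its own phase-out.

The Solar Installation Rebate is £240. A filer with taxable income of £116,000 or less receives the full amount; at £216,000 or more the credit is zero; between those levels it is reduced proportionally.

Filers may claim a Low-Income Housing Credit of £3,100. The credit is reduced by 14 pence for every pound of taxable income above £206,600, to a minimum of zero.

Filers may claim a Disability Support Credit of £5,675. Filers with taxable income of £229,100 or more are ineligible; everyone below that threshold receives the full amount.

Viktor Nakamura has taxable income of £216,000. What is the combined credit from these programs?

Solar Installation Rebate: £216,000 is at or above £216,000, so the credit is £0.
Low-Income Housing Credit: 14% of the £9,400 excess over £206,600 is £1,316; credit = £3,100 − £1,316 = £1,784.
Disability Support Credit: £216,000 is below the £229,100 cutoff, so the full £5,675 applies.
Total: £0 + £1,784 + £5,675 = £7,459.

£7,459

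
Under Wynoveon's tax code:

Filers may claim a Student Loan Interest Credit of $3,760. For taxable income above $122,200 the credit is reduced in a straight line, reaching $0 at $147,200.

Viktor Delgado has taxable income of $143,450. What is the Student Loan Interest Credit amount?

Student Loan Interest Credit: $143,450 is $21,250 into a $25,000 phase-out range, leaving 3,750/25,000 of the credit: $3,760 × 3,750/25,000 = $564.

$564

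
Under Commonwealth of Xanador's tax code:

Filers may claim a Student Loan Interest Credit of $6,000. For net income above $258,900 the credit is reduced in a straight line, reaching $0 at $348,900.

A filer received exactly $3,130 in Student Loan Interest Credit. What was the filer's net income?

$3,130 is 3,130/6,000 of the full $6,000, so 2,870/6,000 of the $90,000 range has been used: income = $258,900 + $90,000 × 2,870/6,000 = $301,950.

$301,950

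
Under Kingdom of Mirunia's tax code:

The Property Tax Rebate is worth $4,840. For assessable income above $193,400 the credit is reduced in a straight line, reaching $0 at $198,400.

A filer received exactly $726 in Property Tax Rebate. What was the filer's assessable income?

$726 is 726/4,840 of the full $4,840, so 4,114/4,840 of the $5,000 range has been used: income = $193,400 + $5,000 × 4,114/4,840 = $197,650.

$197,650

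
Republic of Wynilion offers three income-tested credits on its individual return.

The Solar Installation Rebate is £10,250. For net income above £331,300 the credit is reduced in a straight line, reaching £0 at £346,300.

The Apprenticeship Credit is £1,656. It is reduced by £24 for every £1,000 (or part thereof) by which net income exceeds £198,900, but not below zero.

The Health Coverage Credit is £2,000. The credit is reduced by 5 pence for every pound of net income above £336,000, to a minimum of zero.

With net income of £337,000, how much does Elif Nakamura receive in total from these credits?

Solar Installation Rebate: £337,000 is £5,700 into a £15,000 phase-out range, leaving 9,300/15,000 of the credit: £10,250 × 9,300/15,000 = £6,355.
Apprenticeship Credit: income exceeds £198,900 by £138,100 → 139 increments × £24 = £3,336 ≥ base, so the credit is £0.
Health Coverage Credit: 5% of the £1,000 excess over £336,000 is £50; credit = £2,000 − £50 = £1,950.
Total: £6,355 + £0 + £1,950 = £8,305.

£8,305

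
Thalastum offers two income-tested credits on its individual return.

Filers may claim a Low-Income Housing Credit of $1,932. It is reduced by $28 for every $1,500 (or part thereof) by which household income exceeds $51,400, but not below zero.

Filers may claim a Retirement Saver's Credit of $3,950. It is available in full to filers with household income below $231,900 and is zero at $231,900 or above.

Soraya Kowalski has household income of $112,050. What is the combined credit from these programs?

Low-Income Housing Credit: income exceeds $51,400 by $60,650, which is 41 full-or-partial $1,500 increments; reduction = 41 × $28 = $1,148, leaving $784.
Retirement Saver's Credit: $112,050 is below the $231,900 cutoff, so the full $3,950 applies.
Total: $784 + $3,950 = $4,734.

$4,734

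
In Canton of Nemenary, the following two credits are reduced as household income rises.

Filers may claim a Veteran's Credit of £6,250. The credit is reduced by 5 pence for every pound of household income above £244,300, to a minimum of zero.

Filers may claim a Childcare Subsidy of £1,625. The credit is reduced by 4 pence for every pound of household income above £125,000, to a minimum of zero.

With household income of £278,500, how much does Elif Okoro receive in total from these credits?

Veteran's Credit: 5% of the £34,200 excess over £244,300 is £1,710; credit = £6,250 − £1,710 = £4,540.
Childcare Subsidy: 4% of the £153,500 excess over £125,000 is £6,140 ≥ base, so the credit is £0.
Total: £4,540 + £0 = £4,540.

£4,540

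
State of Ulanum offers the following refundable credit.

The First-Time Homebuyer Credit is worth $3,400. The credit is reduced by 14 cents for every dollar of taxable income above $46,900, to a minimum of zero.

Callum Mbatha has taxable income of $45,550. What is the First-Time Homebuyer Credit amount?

$3,400

First-Time Homebuyer Credit: $45,550 is at or below the $46,900 threshold, so the full $3,400 applies.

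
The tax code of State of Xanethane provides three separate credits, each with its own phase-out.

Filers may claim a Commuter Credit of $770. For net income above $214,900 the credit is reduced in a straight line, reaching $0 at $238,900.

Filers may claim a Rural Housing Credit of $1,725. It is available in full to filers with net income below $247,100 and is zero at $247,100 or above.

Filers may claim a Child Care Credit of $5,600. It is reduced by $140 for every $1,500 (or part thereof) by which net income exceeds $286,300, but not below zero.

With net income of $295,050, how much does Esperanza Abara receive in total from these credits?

Commuter Credit: $295,050 is at or above $238,900, so the credit is $0.
Rural Housing Credit: $295,050 meets or exceeds the $247,100 cutoff, so the credit is $0.
Child Care Credit: income exceeds $286,300 by $8,750, which is 6 full-or-partial $1,500 increments; reduction = 6 × $140 = $840, leaving $4,760.
Total: $0 + $0 + $4,760 = $4,760.

$4,760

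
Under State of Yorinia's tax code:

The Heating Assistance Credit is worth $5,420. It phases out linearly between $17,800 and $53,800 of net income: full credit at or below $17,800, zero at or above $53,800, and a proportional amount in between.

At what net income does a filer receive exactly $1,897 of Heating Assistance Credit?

$41,200

$1,897 is 1,897/5,420 of the full $5,420, so 3,523/5,420 of the $36,000 range has been used: income = $17,800 + $36,000 × 3,523/5,420 = $41,200.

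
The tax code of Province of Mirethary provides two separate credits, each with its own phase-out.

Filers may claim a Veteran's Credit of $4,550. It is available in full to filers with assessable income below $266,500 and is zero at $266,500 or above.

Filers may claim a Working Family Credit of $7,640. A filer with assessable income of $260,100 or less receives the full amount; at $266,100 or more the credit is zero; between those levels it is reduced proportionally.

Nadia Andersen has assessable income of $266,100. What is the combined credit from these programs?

$4,550

Veteran's Credit: $266,100 is below the $266,500 cutoff, so the full $4,550 applies.
Working Family Credit: $266,100 is at or above $266,100, so the credit is $0.
Total: $4,550 + $0 = $4,550.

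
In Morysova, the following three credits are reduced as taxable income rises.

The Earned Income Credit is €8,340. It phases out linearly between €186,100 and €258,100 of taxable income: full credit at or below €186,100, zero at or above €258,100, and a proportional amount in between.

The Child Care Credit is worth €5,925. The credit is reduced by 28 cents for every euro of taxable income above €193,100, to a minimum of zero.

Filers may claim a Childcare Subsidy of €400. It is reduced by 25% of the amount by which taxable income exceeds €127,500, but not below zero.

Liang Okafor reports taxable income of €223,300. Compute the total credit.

Earned Income Credit: €223,300 is €37,200 into a €72,000 phase-out range, leaving 34,800/72,000 of the credit: €8,340 × 34,800/72,000 = €4,031.
Child Care Credit: 28% of the €30,200 excess over €193,100 is €8,456 ≥ base, so the credit is €0.
Childcare Subsidy: 25% of the €95,800 excess over €127,500 is €23,950 ≥ base, so the credit is €0.
Total: €4,031 + €0 + €0 = €4,031.

€4,031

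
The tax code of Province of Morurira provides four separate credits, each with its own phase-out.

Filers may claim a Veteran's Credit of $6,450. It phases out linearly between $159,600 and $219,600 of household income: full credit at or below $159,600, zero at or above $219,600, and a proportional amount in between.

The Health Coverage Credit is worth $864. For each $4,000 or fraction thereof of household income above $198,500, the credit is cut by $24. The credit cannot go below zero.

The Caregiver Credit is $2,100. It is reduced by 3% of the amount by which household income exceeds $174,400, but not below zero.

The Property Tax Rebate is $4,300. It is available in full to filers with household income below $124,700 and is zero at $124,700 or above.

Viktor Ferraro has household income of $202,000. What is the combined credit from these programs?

Veteran's Credit: $202,000 is $42,400 into a $60,000 phase-out range, leaving 17,600/60,000 of the credit: $6,450 × 17,600/60,000 = $1,892.
Health Coverage Credit: income exceeds $198,500 by $3,500, which is 1 full-or-partial $4,000 increment; reduction = 1 × $24 = $24, leaving $840.
Caregiver Credit: 3% of the $27,600 excess over $174,400 is $828; credit = $2,100 − $828 = $1,272.
Property Tax Rebate: $202,000 meets or exceeds the $124,700 cutoff, so the credit is $0.
Total: $1,892 + $840 + $1,272 + $0 = $4,004.

$4,004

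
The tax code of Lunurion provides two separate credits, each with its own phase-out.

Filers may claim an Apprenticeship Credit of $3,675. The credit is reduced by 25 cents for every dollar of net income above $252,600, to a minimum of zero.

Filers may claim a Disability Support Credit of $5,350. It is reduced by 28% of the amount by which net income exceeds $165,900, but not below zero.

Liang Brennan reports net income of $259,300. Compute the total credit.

Apprenticeship Credit: 25% of the $6,700 excess over $252,600 is $1,675; credit = $3,675 − $1,675 = $2,000.
Disability Support Credit: 28% of the $93,400 excess over $165,900 is $26,152 ≥ base, so the credit is $0.
Total: $2,000 + $0 = $2,000.

$2,000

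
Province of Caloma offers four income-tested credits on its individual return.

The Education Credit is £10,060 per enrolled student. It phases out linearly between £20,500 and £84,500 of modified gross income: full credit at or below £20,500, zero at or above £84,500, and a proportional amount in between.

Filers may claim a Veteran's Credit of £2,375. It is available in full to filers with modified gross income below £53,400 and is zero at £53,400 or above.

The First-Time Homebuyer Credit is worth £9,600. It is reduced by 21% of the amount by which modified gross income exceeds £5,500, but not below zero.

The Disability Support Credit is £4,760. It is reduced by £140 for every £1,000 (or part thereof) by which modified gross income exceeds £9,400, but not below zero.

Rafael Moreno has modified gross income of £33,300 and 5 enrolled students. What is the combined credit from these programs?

Education Credit: base = 5 × £10,060 = £50,300. £33,300 is £12,800 into a £64,000 phase-out range, leaving 51,200/64,000 of the credit: £50,300 × 51,200/64,000 = £40,240.
Veteran's Credit: £33,300 is below the £53,400 cutoff, so the full £2,375 applies.
First-Time Homebuyer Credit: 21% of the £27,800 excess over £5,500 is £5,838; credit = £9,600 − £5,838 = £3,762.
Disability Support Credit: income exceeds £9,400 by £23,900, which is 24 full-or-partial £1,000 increments; reduction = 24 × £140 = £3,360, leaving £1,400.
Total: £40,240 + £2,375 + £3,762 + £1,400 = £47,777.

£47,777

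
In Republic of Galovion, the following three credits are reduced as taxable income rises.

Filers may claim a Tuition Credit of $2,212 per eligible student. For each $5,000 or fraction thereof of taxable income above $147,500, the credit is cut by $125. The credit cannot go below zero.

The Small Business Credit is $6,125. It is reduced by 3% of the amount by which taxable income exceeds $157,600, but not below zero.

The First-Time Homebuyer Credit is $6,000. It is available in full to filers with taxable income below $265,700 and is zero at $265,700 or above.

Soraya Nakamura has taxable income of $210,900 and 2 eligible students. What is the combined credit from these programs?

$13,325

Tuition Credit: base = 2 × $2,212 = $4,424. income exceeds $147,500 by $63,400, which is 13 full-or-partial $5,000 increments; reduction = 13 × $125 = $1,625, leaving $2,799.
Small Business Credit: 3% of the $53,300 excess over $157,600 is $1,599; credit = $6,125 − $1,599 = $4,526.
First-Time Homebuyer Credit: $210,900 is below the $265,700 cutoff, so the full $6,000 applies.
Total: $2,799 + $4,526 + $6,000 = $13,325.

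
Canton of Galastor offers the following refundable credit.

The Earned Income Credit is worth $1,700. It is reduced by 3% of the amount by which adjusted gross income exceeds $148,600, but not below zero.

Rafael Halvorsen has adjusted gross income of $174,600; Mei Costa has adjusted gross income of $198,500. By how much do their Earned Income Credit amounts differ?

Rafael ($174,600): Earned Income Credit: 3% of the $26,000 excess over $148,600 is $780; credit = $1,700 − $780 = $920.
Mei ($198,500): Earned Income Credit: 3% of the $49,900 excess over $148,600 is $1,497; credit = $1,700 − $1,497 = $203.
Difference: |$920 − $203| = $717.

$717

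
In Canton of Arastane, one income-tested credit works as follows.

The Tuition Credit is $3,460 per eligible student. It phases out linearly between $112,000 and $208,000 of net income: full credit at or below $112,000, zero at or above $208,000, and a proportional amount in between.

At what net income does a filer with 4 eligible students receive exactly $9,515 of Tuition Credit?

$142,000

Full credit = 4 × $3,460 = $13,840.
$9,515 is 9,515/13,840 of the full $13,840, so 4,325/13,840 of the $96,000 range has been used: income = $112,000 + $96,000 × 4,325/13,840 = $142,000.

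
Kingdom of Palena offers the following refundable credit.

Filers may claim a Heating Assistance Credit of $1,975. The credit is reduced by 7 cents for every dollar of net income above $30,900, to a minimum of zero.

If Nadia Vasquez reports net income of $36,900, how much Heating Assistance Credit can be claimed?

$1,555

Heating Assistance Credit: 7% of the $6,000 excess over $30,900 is $420; credit = $1,975 − $420 = $1,555.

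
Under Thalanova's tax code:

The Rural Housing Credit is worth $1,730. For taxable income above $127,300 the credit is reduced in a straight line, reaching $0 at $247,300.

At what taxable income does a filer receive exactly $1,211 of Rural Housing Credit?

$163,300

$1,211 is 1,211/1,730 of the full $1,730, so 519/1,730 of the $120,000 range has been used: income = $127,300 + $120,000 × 519/1,730 = $163,300.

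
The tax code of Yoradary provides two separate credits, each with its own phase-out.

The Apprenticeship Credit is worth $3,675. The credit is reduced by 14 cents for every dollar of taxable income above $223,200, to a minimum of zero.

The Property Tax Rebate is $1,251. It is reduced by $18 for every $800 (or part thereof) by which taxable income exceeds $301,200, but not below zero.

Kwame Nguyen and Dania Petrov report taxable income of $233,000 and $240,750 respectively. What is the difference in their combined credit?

$1,085

Kwame ($233,000): Apprenticeship Credit: 14% of the $9,800 excess over $223,200 is $1,372; credit = $3,675 − $1,372 = $2,303. Property Tax Rebate: $233,000 is at or below the $301,200 threshold, so the full $1,251 applies. total $2,303 + $1,251 = $3,554
Dania ($240,750): Apprenticeship Credit: 14% of the $17,550 excess over $223,200 is $2,457; credit = $3,675 − $2,457 = $1,218. Property Tax Rebate: $240,750 is at or below the $301,200 threshold, so the full $1,251 applies. total $1,218 + $1,251 = $2,469
Difference: |$3,554 − $2,469| = $1,085.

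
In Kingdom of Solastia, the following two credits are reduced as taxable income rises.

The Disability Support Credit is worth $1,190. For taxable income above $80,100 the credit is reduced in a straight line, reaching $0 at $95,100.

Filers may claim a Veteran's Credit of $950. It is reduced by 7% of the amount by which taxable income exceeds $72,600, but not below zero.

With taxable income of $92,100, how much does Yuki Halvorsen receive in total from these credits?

Disability Support Credit: $92,100 is $12,000 into a $15,000 phase-out range, leaving 3,000/15,000 of the credit: $1,190 × 3,000/15,000 = $238.
Veteran's Credit: 7% of the $19,500 excess over $72,600 is $1,365 ≥ base, so the credit is $0.
Total: $238 + $0 = $238.

$238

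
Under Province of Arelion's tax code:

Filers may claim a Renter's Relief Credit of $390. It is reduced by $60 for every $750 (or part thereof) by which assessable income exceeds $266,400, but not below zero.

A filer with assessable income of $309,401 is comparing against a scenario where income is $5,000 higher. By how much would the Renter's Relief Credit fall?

At $309,401 — income exceeds $266,400 by $43,001 → 58 increments × $60 = $3,480 ≥ base, so the credit is $0.
At $314,401 — income exceeds $266,400 by $48,001 → 65 increments × $60 = $3,900 ≥ base, so the credit is $0.
Lost: $0 − $0 = $0.

$0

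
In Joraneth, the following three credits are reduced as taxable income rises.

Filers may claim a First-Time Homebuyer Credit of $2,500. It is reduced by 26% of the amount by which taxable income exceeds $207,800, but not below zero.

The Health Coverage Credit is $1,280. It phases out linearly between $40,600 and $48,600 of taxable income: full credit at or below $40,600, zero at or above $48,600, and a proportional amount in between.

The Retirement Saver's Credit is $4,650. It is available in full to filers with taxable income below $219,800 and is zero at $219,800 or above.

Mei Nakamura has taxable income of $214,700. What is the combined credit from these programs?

$5,356

First-Time Homebuyer Credit: 26% of the $6,900 excess over $207,800 is $1,794; credit = $2,500 − $1,794 = $706.
Health Coverage Credit: $214,700 is at or above $48,600, so the credit is $0.
Retirement Saver's Credit: $214,700 is below the $219,800 cutoff, so the full $4,650 applies.
Total: $706 + $0 + $4,650 = $5,356.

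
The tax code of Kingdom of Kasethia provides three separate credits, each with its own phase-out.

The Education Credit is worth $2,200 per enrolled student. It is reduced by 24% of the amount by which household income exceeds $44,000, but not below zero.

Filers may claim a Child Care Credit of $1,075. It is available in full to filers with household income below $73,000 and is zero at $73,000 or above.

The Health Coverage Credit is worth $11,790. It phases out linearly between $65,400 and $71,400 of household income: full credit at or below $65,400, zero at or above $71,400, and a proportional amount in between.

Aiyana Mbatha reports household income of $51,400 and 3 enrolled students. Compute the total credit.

Education Credit: base = 3 × $2,200 = $6,600. 24% of the $7,400 excess over $44,000 is $1,776; credit = $6,600 − $1,776 = $4,824.
Child Care Credit: $51,400 is below the $73,000 cutoff, so the full $1,075 applies.
Health Coverage Credit: $51,400 is at or below the $65,400 threshold, so the full $11,790 applies.
Total: $4,824 + $1,075 + $11,790 = $17,689.

$17,689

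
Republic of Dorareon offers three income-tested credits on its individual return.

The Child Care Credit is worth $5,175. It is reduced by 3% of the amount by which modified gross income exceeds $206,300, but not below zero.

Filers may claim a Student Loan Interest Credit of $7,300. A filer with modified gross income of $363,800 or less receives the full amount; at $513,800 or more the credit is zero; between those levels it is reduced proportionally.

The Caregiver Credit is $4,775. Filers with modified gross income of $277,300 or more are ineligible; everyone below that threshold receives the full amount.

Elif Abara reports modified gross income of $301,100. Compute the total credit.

Child Care Credit: 3% of the $94,800 excess over $206,300 is $2,844; credit = $5,175 − $2,844 = $2,331.
Student Loan Interest Credit: $301,100 is at or below the $363,800 threshold, so the full $7,300 applies.
Caregiver Credit: $301,100 meets or exceeds the $277,300 cutoff, so the credit is $0.
Total: $2,331 + $7,300 + $0 = $9,631.

$9,631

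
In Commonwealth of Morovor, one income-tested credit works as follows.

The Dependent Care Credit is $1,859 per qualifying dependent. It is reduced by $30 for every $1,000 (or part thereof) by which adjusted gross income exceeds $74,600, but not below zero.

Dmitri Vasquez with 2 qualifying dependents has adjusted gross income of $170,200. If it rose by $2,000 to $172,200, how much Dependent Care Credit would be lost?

$60

At $170,200 — base = 2 × $1,859 = $3,718. income exceeds $74,600 by $95,600, which is 96 full-or-partial $1,000 increments; reduction = 96 × $30 = $2,880, leaving $838.
At $172,200 — base = 2 × $1,859 = $3,718. income exceeds $74,600 by $97,600, which is 98 full-or-partial $1,000 increments; reduction = 98 × $30 = $2,940, leaving $778.
Lost: $838 − $778 = $60.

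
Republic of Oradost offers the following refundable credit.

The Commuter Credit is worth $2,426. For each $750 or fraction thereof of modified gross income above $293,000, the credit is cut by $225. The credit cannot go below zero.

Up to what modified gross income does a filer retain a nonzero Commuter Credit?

After 10 increments the reduction is 10 × $225 = $2,250, leaving $176; one more increment wipes it out. Increment 10 ends at excess 10 × $750 = $7,500, so the highest qualifying income is $293,000 + $7,500 = $300,500.

$300,500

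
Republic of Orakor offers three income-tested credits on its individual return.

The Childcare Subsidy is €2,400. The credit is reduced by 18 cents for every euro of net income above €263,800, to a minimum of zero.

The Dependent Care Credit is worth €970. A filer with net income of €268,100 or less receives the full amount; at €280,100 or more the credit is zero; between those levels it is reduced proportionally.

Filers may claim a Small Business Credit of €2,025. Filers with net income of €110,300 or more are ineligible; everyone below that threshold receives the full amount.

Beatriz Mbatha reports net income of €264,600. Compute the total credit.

Childcare Subsidy: 18% of the €800 excess over €263,800 is €144; credit = €2,400 − €144 = €2,256.
Dependent Care Credit: €264,600 is at or below the €268,100 threshold, so the full €970 applies.
Small Business Credit: €264,600 meets or exceeds the €110,300 cutoff, so the credit is €0.
Total: €2,256 + €970 + €0 = €3,226.

€3,226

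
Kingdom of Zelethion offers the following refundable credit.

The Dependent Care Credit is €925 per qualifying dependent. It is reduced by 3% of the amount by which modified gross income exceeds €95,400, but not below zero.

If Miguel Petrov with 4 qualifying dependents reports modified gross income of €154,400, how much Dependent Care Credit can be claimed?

€1,930

Dependent Care Credit: base = 4 × €925 = €3,700. 3% of the €59,000 excess over €95,400 is €1,770; credit = €3,700 − €1,770 = €1,930.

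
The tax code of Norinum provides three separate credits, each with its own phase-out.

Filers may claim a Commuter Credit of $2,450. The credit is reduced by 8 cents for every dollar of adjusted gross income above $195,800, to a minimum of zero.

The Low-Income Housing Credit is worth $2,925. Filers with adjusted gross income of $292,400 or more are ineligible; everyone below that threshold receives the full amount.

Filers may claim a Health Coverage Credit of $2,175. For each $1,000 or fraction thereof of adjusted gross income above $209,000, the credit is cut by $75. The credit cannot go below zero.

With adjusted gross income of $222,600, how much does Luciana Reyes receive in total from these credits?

$4,356

Commuter Credit: 8% of the $26,800 excess over $195,800 is $2,144; credit = $2,450 − $2,144 = $306.
Low-Income Housing Credit: $222,600 is below the $292,400 cutoff, so the full $2,925 applies.
Health Coverage Credit: income exceeds $209,000 by $13,600, which is 14 full-or-partial $1,000 increments; reduction = 14 × $75 = $1,050, leaving $1,125.
Total: $306 + $2,925 + $1,125 = $4,356.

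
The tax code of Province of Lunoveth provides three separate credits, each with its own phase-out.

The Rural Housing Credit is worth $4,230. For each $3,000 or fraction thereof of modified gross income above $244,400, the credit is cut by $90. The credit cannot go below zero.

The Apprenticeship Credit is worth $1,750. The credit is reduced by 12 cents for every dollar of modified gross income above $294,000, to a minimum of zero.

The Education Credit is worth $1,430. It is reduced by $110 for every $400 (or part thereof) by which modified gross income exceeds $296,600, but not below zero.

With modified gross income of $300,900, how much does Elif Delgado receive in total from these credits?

$3,662

Rural Housing Credit: income exceeds $244,400 by $56,500, which is 19 full-or-partial $3,000 increments; reduction = 19 × $90 = $1,710, leaving $2,520.
Apprenticeship Credit: 12% of the $6,900 excess over $294,000 is $828; credit = $1,750 − $828 = $922.
Education Credit: income exceeds $296,600 by $4,300, which is 11 full-or-partial $400 increments; reduction = 11 × $110 = $1,210, leaving $220.
Total: $2,520 + $922 + $220 = $3,662.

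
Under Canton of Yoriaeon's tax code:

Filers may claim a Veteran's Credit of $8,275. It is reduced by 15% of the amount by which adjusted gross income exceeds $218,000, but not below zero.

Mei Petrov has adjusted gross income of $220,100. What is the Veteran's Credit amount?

Veteran's Credit: 15% of the $2,100 excess over $218,000 is $315; credit = $8,275 − $315 = $7,960.

$7,960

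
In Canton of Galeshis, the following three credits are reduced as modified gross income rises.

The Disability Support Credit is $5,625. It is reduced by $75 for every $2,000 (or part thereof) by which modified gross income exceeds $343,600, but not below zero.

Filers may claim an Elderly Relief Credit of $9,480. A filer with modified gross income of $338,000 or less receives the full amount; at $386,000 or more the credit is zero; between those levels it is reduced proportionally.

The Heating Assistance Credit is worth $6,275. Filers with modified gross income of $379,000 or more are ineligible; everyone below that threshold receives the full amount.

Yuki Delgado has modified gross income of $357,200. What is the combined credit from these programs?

$17,063

Disability Support Credit: income exceeds $343,600 by $13,600, which is 7 full-or-partial $2,000 increments; reduction = 7 × $75 = $525, leaving $5,100.
Elderly Relief Credit: $357,200 is $19,200 into a $48,000 phase-out range, leaving 28,800/48,000 of the credit: $9,480 × 28,800/48,000 = $5,688.
Heating Assistance Credit: $357,200 is below the $379,000 cutoff, so the full $6,275 applies.
Total: $5,100 + $5,688 + $6,275 = $17,063.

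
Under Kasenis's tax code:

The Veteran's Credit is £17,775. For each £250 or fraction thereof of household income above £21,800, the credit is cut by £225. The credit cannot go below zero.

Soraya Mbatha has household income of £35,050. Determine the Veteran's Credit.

Veteran's Credit: income exceeds £21,800 by £13,250, which is 53 full-or-partial £250 increments; reduction = 53 × £225 = £11,925, leaving £5,850.

£5,850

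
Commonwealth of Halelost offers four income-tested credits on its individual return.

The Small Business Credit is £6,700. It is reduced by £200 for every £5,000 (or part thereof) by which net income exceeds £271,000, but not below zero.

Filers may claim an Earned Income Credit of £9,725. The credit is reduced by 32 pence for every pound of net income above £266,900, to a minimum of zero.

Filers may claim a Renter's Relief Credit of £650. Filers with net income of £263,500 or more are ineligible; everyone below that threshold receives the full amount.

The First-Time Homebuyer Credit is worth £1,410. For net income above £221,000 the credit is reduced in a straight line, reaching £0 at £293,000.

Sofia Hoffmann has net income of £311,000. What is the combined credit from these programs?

Small Business Credit: income exceeds £271,000 by £40,000, which is 8 full-or-partial £5,000 increments; reduction = 8 × £200 = £1,600, leaving £5,100.
Earned Income Credit: 32% of the £44,100 excess over £266,900 is £14,112 ≥ base, so the credit is £0.
Renter's Relief Credit: £311,000 meets or exceeds the £263,500 cutoff, so the credit is £0.
First-Time Homebuyer Credit: £311,000 is at or above £293,000, so the credit is £0.
Total: £5,100 + £0 + £0 + £0 = £5,100.

£5,100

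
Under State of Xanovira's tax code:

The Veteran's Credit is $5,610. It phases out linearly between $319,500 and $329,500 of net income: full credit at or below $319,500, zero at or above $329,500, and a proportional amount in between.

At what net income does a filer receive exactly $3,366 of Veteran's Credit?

$3,366 is 3,366/5,610 of the full $5,610, so 2,244/5,610 of the $10,000 range has been used: income = $319,500 + $10,000 × 2,244/5,610 = $323,500.

$323,500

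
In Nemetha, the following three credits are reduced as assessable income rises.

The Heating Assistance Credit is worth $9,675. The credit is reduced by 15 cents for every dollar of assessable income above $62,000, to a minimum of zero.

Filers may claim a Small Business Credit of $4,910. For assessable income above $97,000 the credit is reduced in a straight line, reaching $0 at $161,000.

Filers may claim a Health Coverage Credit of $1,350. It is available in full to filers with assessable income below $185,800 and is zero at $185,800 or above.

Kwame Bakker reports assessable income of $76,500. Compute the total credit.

$13,760

Heating Assistance Credit: 15% of the $14,500 excess over $62,000 is $2,175; credit = $9,675 − $2,175 = $7,500.
Small Business Credit: $76,500 is at or below the $97,000 threshold, so the full $4,910 applies.
Health Coverage Credit: $76,500 is below the $185,800 cutoff, so the full $1,350 applies.
Total: $7,500 + $4,910 + $1,350 = $13,760.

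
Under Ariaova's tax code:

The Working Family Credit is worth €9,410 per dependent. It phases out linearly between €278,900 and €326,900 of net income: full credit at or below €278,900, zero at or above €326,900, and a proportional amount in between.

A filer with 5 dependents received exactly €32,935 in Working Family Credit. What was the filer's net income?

€293,300

Full credit = 5 × €9,410 = €47,050.
€32,935 is 32,935/47,050 of the full €47,050, so 14,115/47,050 of the €48,000 range has been used: income = €278,900 + €48,000 × 14,115/47,050 = €293,300.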